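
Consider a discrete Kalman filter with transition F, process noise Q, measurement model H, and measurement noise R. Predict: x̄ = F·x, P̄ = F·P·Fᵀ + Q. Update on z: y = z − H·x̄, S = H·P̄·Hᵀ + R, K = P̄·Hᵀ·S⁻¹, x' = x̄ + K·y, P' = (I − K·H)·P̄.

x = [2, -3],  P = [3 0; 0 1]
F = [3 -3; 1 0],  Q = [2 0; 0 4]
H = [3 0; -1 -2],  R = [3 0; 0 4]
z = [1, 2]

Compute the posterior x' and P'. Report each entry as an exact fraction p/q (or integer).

x̄ = F·x = [15, 2]
P̄ = F·P·Fᵀ + Q = [38 9; 9 7]
y = z − H·x̄ = [-44, 21]
S = H·P̄·Hᵀ + R = [345 -168; -168 106]
K = P̄·Hᵀ·S⁻¹ = [446/1391 -28/1391; -167/1391 -1133/2782]
x' = x̄ + K·y = [653/1391, -3533/2782]
P' = (I − K·H)·P̄ = [446/1391 -167/1391; -167/1391 2433/2782]

x' = [653/1391, -3533/2782]
P' = [446/1391 -167/1391; -167/1391 2433/2782]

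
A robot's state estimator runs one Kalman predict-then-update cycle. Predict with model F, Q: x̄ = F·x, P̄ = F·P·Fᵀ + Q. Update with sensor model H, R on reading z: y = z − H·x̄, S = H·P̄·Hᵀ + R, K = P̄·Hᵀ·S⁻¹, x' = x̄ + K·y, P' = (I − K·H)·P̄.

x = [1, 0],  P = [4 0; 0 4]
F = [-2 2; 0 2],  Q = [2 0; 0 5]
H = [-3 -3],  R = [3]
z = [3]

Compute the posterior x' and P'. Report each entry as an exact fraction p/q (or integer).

x' = [-187/131, 111/262]
P' = [704/131 -679/131; -679/131 1395/262]

x̄ = F·x = [-2, 0]
P̄ = F·P·Fᵀ + Q = [34 16; 16 21]
y = z − H·x̄ = [-3]
S = H·P̄·Hᵀ + R = [786]
K = P̄·Hᵀ·S⁻¹ = [-25/131; -37/262]
x' = x̄ + K·y = [-187/131, 111/262]
P' = (I − K·H)·P̄ = [704/131 -679/131; -679/131 1395/262]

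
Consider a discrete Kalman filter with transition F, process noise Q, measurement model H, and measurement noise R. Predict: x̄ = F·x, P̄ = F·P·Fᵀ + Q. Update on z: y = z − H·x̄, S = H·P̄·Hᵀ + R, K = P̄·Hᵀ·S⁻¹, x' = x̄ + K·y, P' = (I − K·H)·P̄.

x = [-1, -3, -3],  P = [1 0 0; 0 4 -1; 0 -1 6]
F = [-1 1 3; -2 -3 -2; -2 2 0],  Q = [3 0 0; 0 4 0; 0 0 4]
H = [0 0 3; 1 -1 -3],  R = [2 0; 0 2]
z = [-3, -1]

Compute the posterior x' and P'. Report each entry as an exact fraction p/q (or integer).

x' = [11911/18352, 94853/18352, -4993/4588]
P' = [179395/18352 144617/18352 1307/4588; 144617/18352 181627/18352 -1679/4588; 1307/4588 -1679/4588 251/1147]

x̄ = F·x = [-11, 17, -4]
P̄ = F·P·Fᵀ + Q = [56 -35 4; -35 56 -16; 4 -16 24]
y = z − H·x̄ = [9, 15]
S = H·P̄·Hᵀ + R = [218 -156; -156 280]
K = P̄·Hᵀ·S⁻¹ = [3921/9176 9547/18352; -5037/9176 -8431/18352; 753/2294 -13/4588]
x' = x̄ + K·y = [11911/18352, 94853/18352, -4993/4588]
P' = (I − K·H)·P̄ = [179395/18352 144617/18352 1307/4588; 144617/18352 181627/18352 -1679/4588; 1307/4588 -1679/4588 251/1147]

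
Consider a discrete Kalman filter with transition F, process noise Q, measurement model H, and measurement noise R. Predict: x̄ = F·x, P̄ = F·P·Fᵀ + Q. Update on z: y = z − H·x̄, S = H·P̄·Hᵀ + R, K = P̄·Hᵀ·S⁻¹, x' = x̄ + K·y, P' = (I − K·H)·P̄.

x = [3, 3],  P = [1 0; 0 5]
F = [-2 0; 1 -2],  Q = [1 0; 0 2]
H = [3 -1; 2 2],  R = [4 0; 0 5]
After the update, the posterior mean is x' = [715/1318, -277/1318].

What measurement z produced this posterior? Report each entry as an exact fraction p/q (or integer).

z = [3, 2]

x̄ = F·x = [-6, -3]
P̄ = F·P·Fᵀ + Q = [5 -2; -2 23]
S = H·P̄·Hᵀ + R = [84 -24; -24 101]
K = P̄·Hᵀ·S⁻¹ = [1861/7908 76/659; -1921/7908 236/659]
x' − x̄ = [8623/1318, 3677/1318] = K·y
y = (KᵀK)⁻¹·Kᵀ·(x' − x̄) = [18, 20]
z = y + H·x̄ = [18, 20] + [-15, -18] = [3, 2]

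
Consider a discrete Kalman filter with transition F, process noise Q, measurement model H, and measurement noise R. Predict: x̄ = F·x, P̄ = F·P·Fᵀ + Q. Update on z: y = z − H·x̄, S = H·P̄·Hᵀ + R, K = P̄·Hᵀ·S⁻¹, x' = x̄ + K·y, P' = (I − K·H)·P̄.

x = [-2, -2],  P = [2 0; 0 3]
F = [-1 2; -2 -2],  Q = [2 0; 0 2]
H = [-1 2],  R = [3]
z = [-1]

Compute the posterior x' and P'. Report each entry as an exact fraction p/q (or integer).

x̄ = F·x = [-2, 8]
P̄ = F·P·Fᵀ + Q = [16 -8; -8 22]
y = z − H·x̄ = [-19]
S = H·P̄·Hᵀ + R = [139]
K = P̄·Hᵀ·S⁻¹ = [-32/139; 52/139]
x' = x̄ + K·y = [330/139, 124/139]
P' = (I − K·H)·P̄ = [1200/139 552/139; 552/139 354/139]

x' = [330/139, 124/139]
P' = [1200/139 552/139; 552/139 354/139]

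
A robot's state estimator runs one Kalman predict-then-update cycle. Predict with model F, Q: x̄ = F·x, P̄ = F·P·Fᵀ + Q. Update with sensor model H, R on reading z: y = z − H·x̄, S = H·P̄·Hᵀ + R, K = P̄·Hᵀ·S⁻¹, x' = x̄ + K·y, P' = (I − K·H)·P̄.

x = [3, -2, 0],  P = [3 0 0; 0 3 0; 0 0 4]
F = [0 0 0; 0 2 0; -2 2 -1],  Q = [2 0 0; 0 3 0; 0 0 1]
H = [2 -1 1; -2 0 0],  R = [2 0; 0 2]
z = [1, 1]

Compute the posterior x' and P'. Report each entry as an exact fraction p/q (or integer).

x' = [-8/59, -589/118, -517/118]
P' = [22/59 6/59 -34/59; 6/59 1725/118 1671/118; -34/59 1671/118 1977/118]

x̄ = F·x = [0, -4, -10]
P̄ = F·P·Fᵀ + Q = [2 0 0; 0 15 12; 0 12 29]
y = z − H·x̄ = [7, 1]
S = H·P̄·Hᵀ + R = [30 -8; -8 10]
K = P̄·Hᵀ·S⁻¹ = [2/59 -22/59; -15/118 -6/59; 85/118 34/59]
x' = x̄ + K·y = [-8/59, -589/118, -517/118]
P' = (I − K·H)·P̄ = [22/59 6/59 -34/59; 6/59 1725/118 1671/118; -34/59 1671/118 1977/118]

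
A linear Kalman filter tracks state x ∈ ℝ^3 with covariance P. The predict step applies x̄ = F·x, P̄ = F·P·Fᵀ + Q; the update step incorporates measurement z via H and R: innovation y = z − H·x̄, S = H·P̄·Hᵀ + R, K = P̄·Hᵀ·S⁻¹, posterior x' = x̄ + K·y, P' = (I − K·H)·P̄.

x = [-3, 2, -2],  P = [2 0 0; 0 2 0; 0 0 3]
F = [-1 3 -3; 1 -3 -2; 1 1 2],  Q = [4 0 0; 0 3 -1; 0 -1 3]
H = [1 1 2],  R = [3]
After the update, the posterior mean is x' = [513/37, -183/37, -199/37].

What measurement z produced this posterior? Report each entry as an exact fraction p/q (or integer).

x̄ = F·x = [15, -5, -5]
P̄ = F·P·Fᵀ + Q = [51 -2 -14; -2 35 -17; -14 -17 19]
S = H·P̄·Hᵀ + R = [37]
K = P̄·Hᵀ·S⁻¹ = [21/37; -1/37; 7/37]
x' − x̄ = [-42/37, 2/37, -14/37] = K·y
y = (KᵀK)⁻¹·Kᵀ·(x' − x̄) = [-2]
z = y + H·x̄ = [-2] + [0] = [-2]

z = [-2]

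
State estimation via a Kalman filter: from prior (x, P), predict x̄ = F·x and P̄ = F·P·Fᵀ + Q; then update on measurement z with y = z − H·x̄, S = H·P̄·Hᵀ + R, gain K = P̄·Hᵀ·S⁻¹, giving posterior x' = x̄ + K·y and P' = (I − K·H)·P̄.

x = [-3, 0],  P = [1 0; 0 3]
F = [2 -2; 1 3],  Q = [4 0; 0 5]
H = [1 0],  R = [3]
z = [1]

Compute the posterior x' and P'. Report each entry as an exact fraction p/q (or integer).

x̄ = F·x = [-6, -3]
P̄ = F·P·Fᵀ + Q = [20 -16; -16 33]
y = z − H·x̄ = [7]
S = H·P̄·Hᵀ + R = [23]
K = P̄·Hᵀ·S⁻¹ = [20/23; -16/23]
x' = x̄ + K·y = [2/23, -181/23]
P' = (I − K·H)·P̄ = [60/23 -48/23; -48/23 503/23]

x' = [2/23, -181/23]
P' = [60/23 -48/23; -48/23 503/23]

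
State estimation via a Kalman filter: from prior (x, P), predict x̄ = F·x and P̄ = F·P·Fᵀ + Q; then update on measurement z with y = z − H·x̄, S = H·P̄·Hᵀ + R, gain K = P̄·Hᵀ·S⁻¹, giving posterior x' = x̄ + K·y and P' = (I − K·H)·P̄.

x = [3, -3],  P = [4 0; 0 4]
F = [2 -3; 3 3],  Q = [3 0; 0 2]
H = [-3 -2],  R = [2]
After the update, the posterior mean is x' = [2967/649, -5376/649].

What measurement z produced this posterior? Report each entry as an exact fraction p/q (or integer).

z = [3]

x̄ = F·x = [15, 0]
P̄ = F·P·Fᵀ + Q = [55 -12; -12 74]
S = H·P̄·Hᵀ + R = [649]
K = P̄·Hᵀ·S⁻¹ = [-141/649; -112/649]
x' − x̄ = [-6768/649, -5376/649] = K·y
y = (KᵀK)⁻¹·Kᵀ·(x' − x̄) = [48]
z = y + H·x̄ = [48] + [-45] = [3]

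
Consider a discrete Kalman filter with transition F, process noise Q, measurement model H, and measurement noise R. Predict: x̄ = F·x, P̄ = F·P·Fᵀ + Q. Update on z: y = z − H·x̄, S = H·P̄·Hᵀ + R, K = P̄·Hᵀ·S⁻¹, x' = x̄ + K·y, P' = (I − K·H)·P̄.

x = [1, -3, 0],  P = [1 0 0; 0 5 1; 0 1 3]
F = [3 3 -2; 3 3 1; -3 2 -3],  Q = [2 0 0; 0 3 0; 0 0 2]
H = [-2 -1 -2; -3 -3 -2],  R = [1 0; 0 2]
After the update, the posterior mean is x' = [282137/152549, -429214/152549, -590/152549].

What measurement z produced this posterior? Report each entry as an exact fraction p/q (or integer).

x̄ = F·x = [-6, -6, -9]
P̄ = F·P·Fᵀ + Q = [56 45 26; 45 66 5; 26 5 46]
S = H·P̄·Hᵀ + R = [883 1423; 1423 2466]
K = P̄·Hᵀ·S⁻¹ = [-10229/152549 -16058/152549; 78733/152549 -66651/152549; -104179/152549 48672/152549]
x' − x̄ = [1197431/152549, 486080/152549, 1372351/152549] = K·y
y = (KᵀK)⁻¹·Kᵀ·(x' − x̄) = [-37, -51]
z = y + H·x̄ = [-37, -51] + [36, 54] = [-1, 3]

z = [-1, 3]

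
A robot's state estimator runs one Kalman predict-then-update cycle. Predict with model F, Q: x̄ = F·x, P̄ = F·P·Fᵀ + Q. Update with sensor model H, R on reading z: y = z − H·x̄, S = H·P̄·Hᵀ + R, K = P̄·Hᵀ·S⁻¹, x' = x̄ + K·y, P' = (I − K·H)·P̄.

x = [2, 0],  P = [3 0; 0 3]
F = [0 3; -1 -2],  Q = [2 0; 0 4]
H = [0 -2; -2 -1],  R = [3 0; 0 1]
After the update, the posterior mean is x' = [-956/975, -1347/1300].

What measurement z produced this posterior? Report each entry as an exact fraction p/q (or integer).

z = [2, 3]

x̄ = F·x = [0, -2]
P̄ = F·P·Fᵀ + Q = [29 -18; -18 19]
S = H·P̄·Hᵀ + R = [79 -34; -34 64]
K = P̄·Hᵀ·S⁻¹ = [236/975 -484/975; -309/650 17/1300]
x' − x̄ = [-956/975, 1253/1300] = K·y
y = (KᵀK)⁻¹·Kᵀ·(x' − x̄) = [-2, 1]
z = y + H·x̄ = [-2, 1] + [4, 2] = [2, 3]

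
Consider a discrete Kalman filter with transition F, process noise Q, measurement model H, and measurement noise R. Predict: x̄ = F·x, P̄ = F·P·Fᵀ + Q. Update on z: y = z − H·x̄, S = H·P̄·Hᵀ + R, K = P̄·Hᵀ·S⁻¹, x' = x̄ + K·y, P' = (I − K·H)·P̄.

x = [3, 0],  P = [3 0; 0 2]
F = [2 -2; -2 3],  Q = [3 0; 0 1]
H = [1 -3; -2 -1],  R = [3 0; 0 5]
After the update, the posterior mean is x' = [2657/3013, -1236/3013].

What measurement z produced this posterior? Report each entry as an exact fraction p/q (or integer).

z = [2, -1]

x̄ = F·x = [6, -6]
P̄ = F·P·Fᵀ + Q = [23 -24; -24 31]
S = H·P̄·Hᵀ + R = [449 -73; -73 32]
K = P̄·Hᵀ·S⁻¹ = [478/3013 -981/3013; -2503/9039 -908/9039]
x' − x̄ = [-15421/3013, 16842/3013] = K·y
y = (KᵀK)⁻¹·Kᵀ·(x' − x̄) = [-22, 5]
z = y + H·x̄ = [-22, 5] + [24, -6] = [2, -1]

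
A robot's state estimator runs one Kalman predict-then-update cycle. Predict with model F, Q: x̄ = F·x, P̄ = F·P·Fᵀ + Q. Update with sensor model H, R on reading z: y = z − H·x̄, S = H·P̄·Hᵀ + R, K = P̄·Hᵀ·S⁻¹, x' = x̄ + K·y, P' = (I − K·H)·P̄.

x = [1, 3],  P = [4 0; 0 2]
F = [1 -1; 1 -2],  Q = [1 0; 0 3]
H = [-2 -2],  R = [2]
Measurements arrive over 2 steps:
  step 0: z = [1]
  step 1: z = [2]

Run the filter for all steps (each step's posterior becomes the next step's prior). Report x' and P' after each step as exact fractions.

step 0: x̄ = F·x = [-2, -5]
step 0: P̄ = F·P·Fᵀ + Q = [7 8; 8 15]
step 0: y = z − H·x̄ = [-13]
step 0: S = H·P̄·Hᵀ + R = [154]
step 0: K = P̄·Hᵀ·S⁻¹ = [-15/77; -23/77]
step 0: x' = x̄ + K·y = [41/77, -86/77]
step 0: P' = (I − K·H)·P̄ = [89/77 -74/77; -74/77 97/77]
step 1: x̄ = F·x = [127/77, 213/77]
step 1: P̄ = F·P·Fᵀ + Q = [411/77 505/77; 505/77 1004/77]
step 1: y = z − H·x̄ = [834/77]
step 1: S = H·P̄·Hᵀ + R = [9854/77]
step 1: K = P̄·Hᵀ·S⁻¹ = [-916/4927; -1509/4927]
step 1: x' = x̄ + K·y = [-1795/4927, -2715/4927]
step 1: P' = (I − K·H)·P̄ = [4505/4927 -3589/4927; -3589/4927 5098/4927]

step 0: x' = [41/77, -86/77], P' = [89/77 -74/77; -74/77 97/77]
step 1: x' = [-1795/4927, -2715/4927], P' = [4505/4927 -3589/4927; -3589/4927 5098/4927]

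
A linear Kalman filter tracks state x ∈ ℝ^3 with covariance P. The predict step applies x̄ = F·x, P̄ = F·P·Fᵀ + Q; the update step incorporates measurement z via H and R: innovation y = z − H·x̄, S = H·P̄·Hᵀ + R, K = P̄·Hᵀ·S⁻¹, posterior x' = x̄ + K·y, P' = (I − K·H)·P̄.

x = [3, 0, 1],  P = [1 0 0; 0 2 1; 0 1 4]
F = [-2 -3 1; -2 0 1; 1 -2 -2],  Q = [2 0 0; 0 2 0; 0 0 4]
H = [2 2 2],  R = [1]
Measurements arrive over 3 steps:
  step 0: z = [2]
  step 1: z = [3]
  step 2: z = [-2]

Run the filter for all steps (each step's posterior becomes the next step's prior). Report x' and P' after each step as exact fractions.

step 0: x' = [-25/269, -1225/269, 1509/269], P' = [1562/269 949/269 -2478/269; 949/269 2654/269 -3600/269; -2478/269 -3600/269 6109/269]
step 1: x' = [614664/444389, -1288917/444389, 1346633/444389], P' = [2511461/444389 1912363/444389 -4330639/444389; 1912363/444389 7787471/444389 -9655000/444389; -4330639/444389 -9655000/444389 13958650/444389]
step 2: x' = [-480203024/1113308093, -4081336247/1113308093, 3453276160/1113308093], P' = [6270343107/1113308093 5057767088/1113308093 -11097738772/1113308093; 5057767088/1113308093 22204429920/1113308093 -27165848917/1113308093; -11097738772/1113308093 -27165848917/1113308093 38215084101/1113308093]

step 0: x̄ = F·x = [-5, -5, 1]
step 0: P̄ = F·P·Fᵀ + Q = [22 5 6; 5 10 -12; 6 -12 37]
step 0: y = z − H·x̄ = [20]
step 0: S = H·P̄·Hᵀ + R = [269]
step 0: K = P̄·Hᵀ·S⁻¹ = [66/269; 6/269; 62/269]
step 0: x' = x̄ + K·y = [-25/269, -1225/269, 1509/269]
step 0: P' = (I − K·H)·P̄ = [1562/269 949/269 -2478/269; 949/269 2654/269 -3600/269; -2478/269 -3600/269 6109/269]
step 1: x̄ = F·x = [5234/269, 1559/269, -593/269]
step 1: P̄ = F·P·Fᵀ + Q = [79681/269 38763/269 -25259/269; 38763/269 22807/269 -16736/269; -25259/269 -16736/269 15006/269]
step 1: y = z − H·x̄ = [-11593/269]
step 1: S = H·P̄·Hᵀ + R = [444389/269]
step 1: K = P̄·Hᵀ·S⁻¹ = [186370/444389; 89668/444389; -53978/444389]
step 1: x' = x̄ + K·y = [614664/444389, -1288917/444389, 1346633/444389]
step 1: P' = (I − K·H)·P̄ = [2511461/444389 1912363/444389 -4330639/444389; 1912363/444389 7787471/444389 -9655000/444389; -4330639/444389 -9655000/444389 13958650/444389]
step 2: x̄ = F·x = [3984056/444389, 117305/444389, 499232/444389]
step 2: P̄ = F·P·Fᵀ + Q = [193181423/444389 81766228/444389 -44576228/444389; 81766228/444389 42215828/444389 -27633965/444389; -44576228/444389 -27633965/444389 23706605/444389]
step 2: y = z − H·x̄ = [-10089964/444389]
step 2: S = H·P̄·Hᵀ + R = [1113308093/444389]
step 2: K = P̄·Hᵀ·S⁻¹ = [460742846/1113308093; 192696182/1113308093; -97007176/1113308093]
step 2: x' = x̄ + K·y = [-480203024/1113308093, -4081336247/1113308093, 3453276160/1113308093]
step 2: P' = (I − K·H)·P̄ = [6270343107/1113308093 5057767088/1113308093 -11097738772/1113308093; 5057767088/1113308093 22204429920/1113308093 -27165848917/1113308093; -11097738772/1113308093 -27165848917/1113308093 38215084101/1113308093]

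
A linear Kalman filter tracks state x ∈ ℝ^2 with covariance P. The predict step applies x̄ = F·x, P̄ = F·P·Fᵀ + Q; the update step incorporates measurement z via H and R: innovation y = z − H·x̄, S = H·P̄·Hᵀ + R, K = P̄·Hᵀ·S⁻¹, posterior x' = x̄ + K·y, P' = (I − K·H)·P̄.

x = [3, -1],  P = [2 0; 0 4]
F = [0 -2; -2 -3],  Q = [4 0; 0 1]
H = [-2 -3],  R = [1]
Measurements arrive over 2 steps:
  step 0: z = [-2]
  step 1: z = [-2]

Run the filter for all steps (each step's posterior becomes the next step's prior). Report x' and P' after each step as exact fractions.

step 0: x̄ = F·x = [2, -3]
step 0: P̄ = F·P·Fᵀ + Q = [20 24; 24 45]
step 0: y = z − H·x̄ = [-7]
step 0: S = H·P̄·Hᵀ + R = [774]
step 0: K = P̄·Hᵀ·S⁻¹ = [-56/387; -61/258]
step 0: x' = x̄ + K·y = [1166/387, -347/258]
step 0: P' = (I − K·H)·P̄ = [1468/387 -320/129; -320/129 149/86]
step 1: x̄ = F·x = [347/129, -1541/774]
step 1: P̄ = F·P·Fᵀ + Q = [470/43 61/129; 61/129 1547/774]
step 1: y = z − H·x̄ = [-223/86]
step 1: S = H·P̄·Hᵀ + R = [5881/86]
step 1: K = P̄·Hᵀ·S⁻¹ = [-2002/5881; -597/5881]
step 1: x' = x̄ + K·y = [63032/17643, -91447/52929]
step 1: P' = (I − K·H)·P̄ = [17676/5881 -33350/17643; -33350/17643 68491/52929]

step 0: x' = [1166/387, -347/258], P' = [1468/387 -320/129; -320/129 149/86]
step 1: x' = [63032/17643, -91447/52929], P' = [17676/5881 -33350/17643; -33350/17643 68491/52929]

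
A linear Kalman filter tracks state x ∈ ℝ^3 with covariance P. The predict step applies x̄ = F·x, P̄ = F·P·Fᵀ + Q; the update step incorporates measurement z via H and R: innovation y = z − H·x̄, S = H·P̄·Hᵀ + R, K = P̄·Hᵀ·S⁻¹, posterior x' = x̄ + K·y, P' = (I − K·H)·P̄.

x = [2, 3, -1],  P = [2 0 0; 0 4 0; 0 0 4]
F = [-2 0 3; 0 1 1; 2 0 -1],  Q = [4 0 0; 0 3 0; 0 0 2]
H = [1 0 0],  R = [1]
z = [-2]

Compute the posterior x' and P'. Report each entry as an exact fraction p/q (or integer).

x̄ = F·x = [-7, 2, 5]
P̄ = F·P·Fᵀ + Q = [48 12 -20; 12 11 -4; -20 -4 14]
y = z − H·x̄ = [5]
S = H·P̄·Hᵀ + R = [49]
K = P̄·Hᵀ·S⁻¹ = [48/49; 12/49; -20/49]
x' = x̄ + K·y = [-103/49, 158/49, 145/49]
P' = (I − K·H)·P̄ = [48/49 12/49 -20/49; 12/49 395/49 44/49; -20/49 44/49 286/49]

x' = [-103/49, 158/49, 145/49]
P' = [48/49 12/49 -20/49; 12/49 395/49 44/49; -20/49 44/49 286/49]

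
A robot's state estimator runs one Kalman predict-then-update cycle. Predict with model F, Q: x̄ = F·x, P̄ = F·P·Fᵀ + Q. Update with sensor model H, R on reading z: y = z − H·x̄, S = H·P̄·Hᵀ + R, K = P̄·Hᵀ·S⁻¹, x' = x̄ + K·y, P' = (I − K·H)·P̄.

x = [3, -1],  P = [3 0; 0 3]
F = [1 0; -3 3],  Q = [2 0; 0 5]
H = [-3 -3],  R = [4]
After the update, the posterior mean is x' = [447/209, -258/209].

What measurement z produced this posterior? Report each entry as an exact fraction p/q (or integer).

z = [-3]

x̄ = F·x = [3, -12]
P̄ = F·P·Fᵀ + Q = [5 -9; -9 59]
S = H·P̄·Hᵀ + R = [418]
K = P̄·Hᵀ·S⁻¹ = [6/209; -75/209]
x' − x̄ = [-180/209, 2250/209] = K·y
y = (KᵀK)⁻¹·Kᵀ·(x' − x̄) = [-30]
z = y + H·x̄ = [-30] + [27] = [-3]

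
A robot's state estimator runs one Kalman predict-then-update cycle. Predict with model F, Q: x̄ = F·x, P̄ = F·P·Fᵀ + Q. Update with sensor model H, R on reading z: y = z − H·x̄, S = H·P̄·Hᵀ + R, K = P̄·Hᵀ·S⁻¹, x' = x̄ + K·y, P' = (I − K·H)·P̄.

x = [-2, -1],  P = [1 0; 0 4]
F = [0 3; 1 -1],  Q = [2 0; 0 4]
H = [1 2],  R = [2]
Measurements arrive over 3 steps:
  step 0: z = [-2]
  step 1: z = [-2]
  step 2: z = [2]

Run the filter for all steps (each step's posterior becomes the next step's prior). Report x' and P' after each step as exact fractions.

step 0: x̄ = F·x = [-3, -1]
step 0: P̄ = F·P·Fᵀ + Q = [38 -12; -12 9]
step 0: y = z − H·x̄ = [3]
step 0: S = H·P̄·Hᵀ + R = [28]
step 0: K = P̄·Hᵀ·S⁻¹ = [1/2; 3/14]
step 0: x' = x̄ + K·y = [-3/2, -5/14]
step 0: P' = (I − K·H)·P̄ = [31 -15; -15 54/7]
step 1: x̄ = F·x = [-15/14, -8/7]
step 1: P̄ = F·P·Fᵀ + Q = [500/7 -477/7; -477/7 509/7]
step 1: y = z − H·x̄ = [19/14]
step 1: S = H·P̄·Hᵀ + R = [642/7]
step 1: K = P̄·Hᵀ·S⁻¹ = [-227/321; 541/642]
step 1: x' = x̄ + K·y = [-652/321, 1/1284]
step 1: P' = (I − K·H)·P̄ = [8206/321 -4330/321; -4330/321 4871/642]
step 2: x̄ = F·x = [1/428, -2609/1284]
step 2: P̄ = F·P·Fᵀ + Q = [15041/214 -13531/214; -13531/214 41171/642]
step 2: y = z − H·x̄ = [7783/1284]
step 2: S = H·P̄·Hᵀ + R = [48719/642]
step 2: K = P̄·Hᵀ·S⁻¹ = [-36063/48719; 41749/48719]
step 2: x' = x̄ + K·y = [-5081/1133, 3583/1133]
step 2: P' = (I − K·H)·P̄ = [1398454/48719 -735290/48719; -735290/48719 409394/48719]

step 0: x' = [-3/2, -5/14], P' = [31 -15; -15 54/7]
step 1: x' = [-652/321, 1/1284], P' = [8206/321 -4330/321; -4330/321 4871/642]
step 2: x' = [-5081/1133, 3583/1133], P' = [1398454/48719 -735290/48719; -735290/48719 409394/48719]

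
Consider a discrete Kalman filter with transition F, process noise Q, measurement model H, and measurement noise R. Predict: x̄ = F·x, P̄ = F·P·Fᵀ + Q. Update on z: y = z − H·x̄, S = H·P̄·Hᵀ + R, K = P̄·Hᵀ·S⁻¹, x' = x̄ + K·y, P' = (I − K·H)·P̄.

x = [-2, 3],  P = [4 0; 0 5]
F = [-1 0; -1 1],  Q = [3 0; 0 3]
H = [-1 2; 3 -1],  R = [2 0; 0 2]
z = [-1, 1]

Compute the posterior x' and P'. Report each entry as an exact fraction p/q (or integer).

x̄ = F·x = [2, 5]
P̄ = F·P·Fᵀ + Q = [7 4; 4 12]
y = z − H·x̄ = [-9, 0]
S = H·P̄·Hᵀ + R = [41 -17; -17 53]
K = P̄·Hᵀ·S⁻¹ = [57/314 119/314; 265/471 85/471]
x' = x̄ + K·y = [115/314, -10/157]
P' = (I − K·H)·P̄ = [59/157 58/157; 58/157 352/471]

x' = [115/314, -10/157]
P' = [59/157 58/157; 58/157 352/471]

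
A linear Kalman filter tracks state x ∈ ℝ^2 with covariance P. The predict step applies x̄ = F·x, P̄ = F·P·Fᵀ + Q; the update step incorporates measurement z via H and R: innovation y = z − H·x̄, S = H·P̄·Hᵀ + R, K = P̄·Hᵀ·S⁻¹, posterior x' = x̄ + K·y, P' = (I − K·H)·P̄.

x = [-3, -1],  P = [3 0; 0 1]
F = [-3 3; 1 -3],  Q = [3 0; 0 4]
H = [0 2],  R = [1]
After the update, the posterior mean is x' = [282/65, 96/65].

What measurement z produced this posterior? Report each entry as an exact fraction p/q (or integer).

x̄ = F·x = [6, 0]
P̄ = F·P·Fᵀ + Q = [39 -18; -18 16]
S = H·P̄·Hᵀ + R = [65]
K = P̄·Hᵀ·S⁻¹ = [-36/65; 32/65]
x' − x̄ = [-108/65, 96/65] = K·y
y = (KᵀK)⁻¹·Kᵀ·(x' − x̄) = [3]
z = y + H·x̄ = [3] + [0] = [3]

z = [3]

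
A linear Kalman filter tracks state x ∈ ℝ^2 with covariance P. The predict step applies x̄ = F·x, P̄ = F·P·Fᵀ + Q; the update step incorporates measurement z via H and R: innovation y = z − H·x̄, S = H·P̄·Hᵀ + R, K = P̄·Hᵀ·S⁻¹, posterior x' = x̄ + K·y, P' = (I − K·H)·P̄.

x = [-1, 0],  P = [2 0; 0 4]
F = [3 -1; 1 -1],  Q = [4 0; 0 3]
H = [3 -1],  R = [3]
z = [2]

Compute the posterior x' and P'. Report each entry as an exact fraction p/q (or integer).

x' = [61/93, 4/31]
P' = [106/93 72/31; 72/31 411/62]

x̄ = F·x = [-3, -1]
P̄ = F·P·Fᵀ + Q = [26 10; 10 9]
y = z − H·x̄ = [10]
S = H·P̄·Hᵀ + R = [186]
K = P̄·Hᵀ·S⁻¹ = [34/93; 7/62]
x' = x̄ + K·y = [61/93, 4/31]
P' = (I − K·H)·P̄ = [106/93 72/31; 72/31 411/62]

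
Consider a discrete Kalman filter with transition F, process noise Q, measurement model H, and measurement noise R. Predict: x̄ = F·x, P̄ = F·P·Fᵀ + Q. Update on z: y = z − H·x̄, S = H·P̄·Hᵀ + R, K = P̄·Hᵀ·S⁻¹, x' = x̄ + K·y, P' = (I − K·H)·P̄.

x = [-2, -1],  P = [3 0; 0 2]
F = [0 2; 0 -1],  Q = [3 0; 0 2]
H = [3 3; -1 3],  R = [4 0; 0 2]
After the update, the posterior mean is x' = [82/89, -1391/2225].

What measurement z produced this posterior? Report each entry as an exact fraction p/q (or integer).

z = [1, -3]

x̄ = F·x = [-2, 1]
P̄ = F·P·Fᵀ + Q = [11 -4; -4 4]
S = H·P̄·Hᵀ + R = [67 -21; -21 73]
K = P̄·Hᵀ·S⁻¹ = [21/89 -22/89; 168/2225 536/2225]
x' − x̄ = [260/89, -3616/2225] = K·y
y = (KᵀK)⁻¹·Kᵀ·(x' − x̄) = [4, -8]
z = y + H·x̄ = [4, -8] + [-3, 5] = [1, -3]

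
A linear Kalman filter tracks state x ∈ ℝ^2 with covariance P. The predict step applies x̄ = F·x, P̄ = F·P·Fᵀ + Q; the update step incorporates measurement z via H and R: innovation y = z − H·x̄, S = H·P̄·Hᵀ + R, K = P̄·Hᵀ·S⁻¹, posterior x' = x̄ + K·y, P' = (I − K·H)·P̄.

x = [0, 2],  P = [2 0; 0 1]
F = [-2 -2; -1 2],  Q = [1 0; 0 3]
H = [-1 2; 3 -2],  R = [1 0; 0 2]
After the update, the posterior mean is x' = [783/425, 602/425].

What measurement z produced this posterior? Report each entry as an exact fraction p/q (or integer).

x̄ = F·x = [-4, 4]
P̄ = F·P·Fᵀ + Q = [13 0; 0 9]
S = H·P̄·Hᵀ + R = [50 -75; -75 155]
K = P̄·Hᵀ·S⁻¹ = [182/425 39/85; 288/425 18/85]
x' − x̄ = [2483/425, -1098/425] = K·y
y = (KᵀK)⁻¹·Kᵀ·(x' − x̄) = [-11, 23]
z = y + H·x̄ = [-11, 23] + [12, -20] = [1, 3]

z = [1, 3]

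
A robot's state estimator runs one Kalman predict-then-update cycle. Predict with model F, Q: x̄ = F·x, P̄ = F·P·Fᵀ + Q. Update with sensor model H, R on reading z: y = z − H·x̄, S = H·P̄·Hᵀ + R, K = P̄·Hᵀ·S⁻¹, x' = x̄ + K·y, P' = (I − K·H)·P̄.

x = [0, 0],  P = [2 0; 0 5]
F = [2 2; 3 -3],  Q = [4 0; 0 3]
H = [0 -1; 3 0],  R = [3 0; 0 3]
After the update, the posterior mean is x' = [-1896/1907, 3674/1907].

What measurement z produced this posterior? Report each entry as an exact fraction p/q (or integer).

z = [-2, -3]

x̄ = F·x = [0, 0]
P̄ = F·P·Fᵀ + Q = [32 -18; -18 66]
S = H·P̄·Hᵀ + R = [69 54; 54 291]
K = P̄·Hᵀ·S⁻¹ = [6/1907 628/1907; -1810/1907 -18/1907]
x' − x̄ = [-1896/1907, 3674/1907] = K·y
y = (KᵀK)⁻¹·Kᵀ·(x' − x̄) = [-2, -3]
z = y + H·x̄ = [-2, -3] + [0, 0] = [-2, -3]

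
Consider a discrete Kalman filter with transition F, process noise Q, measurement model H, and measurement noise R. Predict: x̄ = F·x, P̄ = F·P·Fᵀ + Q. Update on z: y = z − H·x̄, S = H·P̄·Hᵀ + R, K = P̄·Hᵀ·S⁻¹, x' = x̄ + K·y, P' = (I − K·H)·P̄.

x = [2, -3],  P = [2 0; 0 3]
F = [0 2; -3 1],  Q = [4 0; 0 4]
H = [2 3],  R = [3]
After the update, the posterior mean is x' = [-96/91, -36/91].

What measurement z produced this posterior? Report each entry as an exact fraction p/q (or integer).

x̄ = F·x = [-6, -9]
P̄ = F·P·Fᵀ + Q = [16 6; 6 25]
S = H·P̄·Hᵀ + R = [364]
K = P̄·Hᵀ·S⁻¹ = [25/182; 87/364]
x' − x̄ = [450/91, 783/91] = K·y
y = (KᵀK)⁻¹·Kᵀ·(x' − x̄) = [36]
z = y + H·x̄ = [36] + [-39] = [-3]

z = [-3]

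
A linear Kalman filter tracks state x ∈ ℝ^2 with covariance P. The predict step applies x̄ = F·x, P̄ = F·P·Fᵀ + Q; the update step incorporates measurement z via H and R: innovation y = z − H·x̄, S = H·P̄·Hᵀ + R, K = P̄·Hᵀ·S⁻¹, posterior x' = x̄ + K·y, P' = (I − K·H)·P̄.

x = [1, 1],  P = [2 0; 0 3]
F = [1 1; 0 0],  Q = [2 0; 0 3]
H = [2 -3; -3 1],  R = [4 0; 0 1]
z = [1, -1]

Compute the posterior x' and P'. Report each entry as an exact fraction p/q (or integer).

x̄ = F·x = [2, 0]
P̄ = F·P·Fᵀ + Q = [7 0; 0 3]
y = z − H·x̄ = [-3, 5]
S = H·P̄·Hᵀ + R = [59 -51; -51 67]
K = P̄·Hᵀ·S⁻¹ = [-133/1352 -525/1352; -225/676 -141/676]
x' = x̄ + K·y = [239/676, -15/338]
P' = (I − K·H)·P̄ = [301/1352 189/676; 189/676 213/338]

x' = [239/676, -15/338]
P' = [301/1352 189/676; 189/676 213/338]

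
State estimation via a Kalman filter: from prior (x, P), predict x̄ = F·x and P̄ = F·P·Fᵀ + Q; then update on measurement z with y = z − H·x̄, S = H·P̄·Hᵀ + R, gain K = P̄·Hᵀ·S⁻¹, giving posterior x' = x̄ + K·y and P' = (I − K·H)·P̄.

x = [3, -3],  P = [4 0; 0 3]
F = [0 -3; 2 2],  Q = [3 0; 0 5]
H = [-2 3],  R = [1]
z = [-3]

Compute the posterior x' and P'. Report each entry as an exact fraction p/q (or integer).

x̄ = F·x = [9, 0]
P̄ = F·P·Fᵀ + Q = [30 -18; -18 33]
y = z − H·x̄ = [15]
S = H·P̄·Hᵀ + R = [634]
K = P̄·Hᵀ·S⁻¹ = [-57/317; 135/634]
x' = x̄ + K·y = [1998/317, 2025/634]
P' = (I − K·H)·P̄ = [3012/317 1989/317; 1989/317 2697/634]

x' = [1998/317, 2025/634]
P' = [3012/317 1989/317; 1989/317 2697/634]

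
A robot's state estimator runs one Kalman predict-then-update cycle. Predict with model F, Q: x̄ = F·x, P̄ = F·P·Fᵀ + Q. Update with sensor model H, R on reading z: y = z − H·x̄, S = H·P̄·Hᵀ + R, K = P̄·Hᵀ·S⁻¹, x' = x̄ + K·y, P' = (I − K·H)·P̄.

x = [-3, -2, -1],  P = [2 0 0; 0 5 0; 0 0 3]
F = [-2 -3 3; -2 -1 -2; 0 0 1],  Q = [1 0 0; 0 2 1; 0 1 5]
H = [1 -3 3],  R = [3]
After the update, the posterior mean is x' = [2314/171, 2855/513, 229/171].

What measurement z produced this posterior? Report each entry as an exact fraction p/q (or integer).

x̄ = F·x = [9, 10, -1]
P̄ = F·P·Fᵀ + Q = [81 5 9; 5 27 -5; 9 -5 8]
S = H·P̄·Hᵀ + R = [513]
K = P̄·Hᵀ·S⁻¹ = [31/171; -91/513; 16/171]
x' − x̄ = [775/171, -2275/513, 400/171] = K·y
y = (KᵀK)⁻¹·Kᵀ·(x' − x̄) = [25]
z = y + H·x̄ = [25] + [-24] = [1]

z = [1]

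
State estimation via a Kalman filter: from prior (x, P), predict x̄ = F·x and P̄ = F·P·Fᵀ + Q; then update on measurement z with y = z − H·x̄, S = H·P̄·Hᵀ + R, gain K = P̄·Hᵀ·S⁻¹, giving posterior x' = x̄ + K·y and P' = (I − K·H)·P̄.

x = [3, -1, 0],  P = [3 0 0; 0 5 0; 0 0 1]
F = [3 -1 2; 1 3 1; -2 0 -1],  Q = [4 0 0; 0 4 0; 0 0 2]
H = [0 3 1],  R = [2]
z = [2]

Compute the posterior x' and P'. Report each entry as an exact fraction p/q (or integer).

x' = [1066/113, 304/113, -690/113]
P' = [4264/113 764/113 -2308/113; 764/113 213/113 -563/113; -2308/113 -563/113 1686/113]

x̄ = F·x = [10, 0, -6]
P̄ = F·P·Fᵀ + Q = [40 -4 -20; -4 53 -7; -20 -7 15]
y = z − H·x̄ = [8]
S = H·P̄·Hᵀ + R = [452]
K = P̄·Hᵀ·S⁻¹ = [-8/113; 38/113; -3/226]
x' = x̄ + K·y = [1066/113, 304/113, -690/113]
P' = (I − K·H)·P̄ = [4264/113 764/113 -2308/113; 764/113 213/113 -563/113; -2308/113 -563/113 1686/113]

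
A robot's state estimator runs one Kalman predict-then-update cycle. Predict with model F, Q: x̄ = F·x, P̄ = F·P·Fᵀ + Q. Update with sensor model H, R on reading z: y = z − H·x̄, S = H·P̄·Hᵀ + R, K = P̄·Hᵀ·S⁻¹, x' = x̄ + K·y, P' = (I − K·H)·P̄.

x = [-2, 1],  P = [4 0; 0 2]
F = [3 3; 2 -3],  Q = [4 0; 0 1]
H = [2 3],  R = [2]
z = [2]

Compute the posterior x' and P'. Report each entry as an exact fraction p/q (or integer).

x' = [2023/621, -106/69]
P' = [18062/621 -1328/69; -1328/69 298/23]

x̄ = F·x = [-3, -7]
P̄ = F·P·Fᵀ + Q = [58 6; 6 35]
y = z − H·x̄ = [29]
S = H·P̄·Hᵀ + R = [621]
K = P̄·Hᵀ·S⁻¹ = [134/621; 13/69]
x' = x̄ + K·y = [2023/621, -106/69]
P' = (I − K·H)·P̄ = [18062/621 -1328/69; -1328/69 298/23]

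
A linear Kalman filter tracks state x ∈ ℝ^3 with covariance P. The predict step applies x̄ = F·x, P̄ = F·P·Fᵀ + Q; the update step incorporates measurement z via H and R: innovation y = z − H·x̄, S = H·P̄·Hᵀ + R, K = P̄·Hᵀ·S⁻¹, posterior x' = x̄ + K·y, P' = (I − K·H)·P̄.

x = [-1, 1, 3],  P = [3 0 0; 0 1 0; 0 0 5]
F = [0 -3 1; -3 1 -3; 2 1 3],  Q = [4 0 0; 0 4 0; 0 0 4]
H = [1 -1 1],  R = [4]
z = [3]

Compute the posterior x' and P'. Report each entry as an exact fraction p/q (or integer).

x̄ = F·x = [0, -5, 8]
P̄ = F·P·Fᵀ + Q = [18 -18 12; -18 77 -62; 12 -62 62]
y = z − H·x̄ = [-10]
S = H·P̄·Hᵀ + R = [345]
K = P̄·Hᵀ·S⁻¹ = [16/115; -157/345; 136/345]
x' = x̄ + K·y = [-32/23, -31/69, 280/69]
P' = (I − K·H)·P̄ = [1302/115 442/115 -796/115; 442/115 1916/345 -38/345; -796/115 -38/345 2894/345]

x' = [-32/23, -31/69, 280/69]
P' = [1302/115 442/115 -796/115; 442/115 1916/345 -38/345; -796/115 -38/345 2894/345]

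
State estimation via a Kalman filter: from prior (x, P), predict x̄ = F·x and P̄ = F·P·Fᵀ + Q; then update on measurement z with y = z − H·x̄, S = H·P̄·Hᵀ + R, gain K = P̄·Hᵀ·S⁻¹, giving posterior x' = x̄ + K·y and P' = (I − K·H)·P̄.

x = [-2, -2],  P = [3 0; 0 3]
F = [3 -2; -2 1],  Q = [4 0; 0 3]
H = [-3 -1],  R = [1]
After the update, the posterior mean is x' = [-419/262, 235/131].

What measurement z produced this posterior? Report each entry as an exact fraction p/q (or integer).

z = [3]

x̄ = F·x = [-2, 2]
P̄ = F·P·Fᵀ + Q = [43 -24; -24 18]
S = H·P̄·Hᵀ + R = [262]
K = P̄·Hᵀ·S⁻¹ = [-105/262; 27/131]
x' − x̄ = [105/262, -27/131] = K·y
y = (KᵀK)⁻¹·Kᵀ·(x' − x̄) = [-1]
z = y + H·x̄ = [-1] + [4] = [3]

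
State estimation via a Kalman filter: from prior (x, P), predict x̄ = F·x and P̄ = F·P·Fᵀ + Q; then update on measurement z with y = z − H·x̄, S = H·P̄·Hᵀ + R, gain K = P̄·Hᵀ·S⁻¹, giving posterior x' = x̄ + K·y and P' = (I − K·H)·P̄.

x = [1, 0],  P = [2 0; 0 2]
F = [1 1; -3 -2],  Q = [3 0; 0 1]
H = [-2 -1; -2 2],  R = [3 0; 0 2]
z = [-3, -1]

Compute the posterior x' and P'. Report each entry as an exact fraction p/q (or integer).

x' = [935/972, 847/1944]
P' = [161/486 163/972; 163/972 971/1944]

x̄ = F·x = [1, -3]
P̄ = F·P·Fᵀ + Q = [7 -10; -10 27]
y = z − H·x̄ = [-4, 7]
S = H·P̄·Hᵀ + R = [18 -6; -6 218]
K = P̄·Hᵀ·S⁻¹ = [-269/972 -53/324; -541/1944 215/648]
x' = x̄ + K·y = [935/972, 847/1944]
P' = (I − K·H)·P̄ = [161/486 163/972; 163/972 971/1944]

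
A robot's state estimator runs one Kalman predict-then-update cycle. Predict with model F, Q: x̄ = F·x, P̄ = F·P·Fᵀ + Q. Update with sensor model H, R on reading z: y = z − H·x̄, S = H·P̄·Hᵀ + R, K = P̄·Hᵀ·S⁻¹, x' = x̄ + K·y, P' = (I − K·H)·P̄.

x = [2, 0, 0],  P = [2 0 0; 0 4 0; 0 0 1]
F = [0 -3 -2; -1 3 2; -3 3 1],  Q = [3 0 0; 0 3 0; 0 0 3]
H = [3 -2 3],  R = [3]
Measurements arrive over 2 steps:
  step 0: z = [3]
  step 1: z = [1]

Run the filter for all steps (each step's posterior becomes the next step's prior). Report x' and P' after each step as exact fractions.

step 0: x̄ = F·x = [0, -2, -6]
step 0: P̄ = F·P·Fᵀ + Q = [43 -40 -38; -40 45 44; -38 44 58]
step 0: y = z − H·x̄ = [17]
step 0: S = H·P̄·Hᵀ + R = [360]
step 0: K = P̄·Hᵀ·S⁻¹ = [19/72; -13/60; -7/90]
step 0: x' = x̄ + K·y = [323/72, -341/60, -659/90]
step 0: P' = (I − K·H)·P̄ = [1291/72 -233/12 -551/18; -233/12 281/10 569/15; -551/18 569/15 2512/45]
step 1: x̄ = F·x = [1141/36, -2605/72, -13619/360]
step 1: P̄ = F·P·Fᵀ + Q = [16819/18 -37831/36 -38317/36; -37831/36 85771/72 86905/72; -38317/36 86905/72 444191/360]
step 1: y = z − H·x̄ = [-19063/360]
step 1: S = H·P̄·Hᵀ + R = [1169999/360]
step 1: K = P̄·Hᵀ·S⁻¹ = [616250/1169999; -689065/1169999; -685987/1169999]
step 1: x' = x̄ + K·y = [4450319/1169999, -5843308/1169999, -7936795/1169999]
step 1: P' = (I − K·H)·P̄ = [38333892/1169999 -49961154/1169999 -71025078/1169999; -49961154/1169999 74859297/1169999 99178287/1169999; -71025078/1169999 99178287/1169999 136457949/1169999]

step 0: x' = [323/72, -341/60, -659/90], P' = [1291/72 -233/12 -551/18; -233/12 281/10 569/15; -551/18 569/15 2512/45]
step 1: x' = [4450319/1169999, -5843308/1169999, -7936795/1169999], P' = [38333892/1169999 -49961154/1169999 -71025078/1169999; -49961154/1169999 74859297/1169999 99178287/1169999; -71025078/1169999 99178287/1169999 136457949/1169999]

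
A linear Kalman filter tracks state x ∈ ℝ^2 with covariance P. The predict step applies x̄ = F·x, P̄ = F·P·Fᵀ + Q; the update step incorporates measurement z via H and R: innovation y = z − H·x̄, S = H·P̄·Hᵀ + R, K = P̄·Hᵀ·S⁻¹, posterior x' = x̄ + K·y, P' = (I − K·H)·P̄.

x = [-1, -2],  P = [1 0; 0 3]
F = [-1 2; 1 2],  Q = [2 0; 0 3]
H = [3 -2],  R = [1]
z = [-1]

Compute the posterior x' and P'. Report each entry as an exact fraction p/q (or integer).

x̄ = F·x = [-3, -5]
P̄ = F·P·Fᵀ + Q = [15 11; 11 16]
y = z − H·x̄ = [-2]
S = H·P̄·Hᵀ + R = [68]
K = P̄·Hᵀ·S⁻¹ = [23/68; 1/68]
x' = x̄ + K·y = [-125/34, -171/34]
P' = (I − K·H)·P̄ = [491/68 725/68; 725/68 1087/68]

x' = [-125/34, -171/34]
P' = [491/68 725/68; 725/68 1087/68]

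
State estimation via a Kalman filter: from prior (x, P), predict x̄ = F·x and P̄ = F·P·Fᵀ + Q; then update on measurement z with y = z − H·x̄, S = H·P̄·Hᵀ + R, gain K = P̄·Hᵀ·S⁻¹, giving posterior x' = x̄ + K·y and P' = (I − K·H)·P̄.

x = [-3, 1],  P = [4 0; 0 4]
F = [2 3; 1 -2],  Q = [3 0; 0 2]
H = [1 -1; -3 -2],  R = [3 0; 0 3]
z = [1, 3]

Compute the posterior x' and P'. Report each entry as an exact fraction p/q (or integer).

x' = [-1042/8453, -12081/8453]
P' = [4935/8453 -4818/8453; -4818/8453 9606/8453]

x̄ = F·x = [-3, -5]
P̄ = F·P·Fᵀ + Q = [55 -16; -16 22]
y = z − H·x̄ = [-1, -16]
S = H·P̄·Hᵀ + R = [112 -137; -137 394]
K = P̄·Hᵀ·S⁻¹ = [3251/8453 -1723/8453; -4808/8453 -1586/8453]
x' = x̄ + K·y = [-1042/8453, -12081/8453]
P' = (I − K·H)·P̄ = [4935/8453 -4818/8453; -4818/8453 9606/8453]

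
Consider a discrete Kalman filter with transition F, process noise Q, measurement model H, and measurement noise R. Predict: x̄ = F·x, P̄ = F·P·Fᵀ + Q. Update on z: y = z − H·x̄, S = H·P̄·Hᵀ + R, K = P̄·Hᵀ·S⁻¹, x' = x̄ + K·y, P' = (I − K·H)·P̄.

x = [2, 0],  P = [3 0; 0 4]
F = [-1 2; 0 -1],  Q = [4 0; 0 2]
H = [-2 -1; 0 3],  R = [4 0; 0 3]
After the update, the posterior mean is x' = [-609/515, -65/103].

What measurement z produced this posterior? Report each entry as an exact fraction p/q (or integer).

x̄ = F·x = [-2, 0]
P̄ = F·P·Fᵀ + Q = [23 -8; -8 6]
S = H·P̄·Hᵀ + R = [70 30; 30 57]
K = P̄·Hᵀ·S⁻¹ = [-241/515 -18/103; 1/103 32/103]
x' − x̄ = [421/515, -65/103] = K·y
y = (KᵀK)⁻¹·Kᵀ·(x' − x̄) = [-1, -2]
z = y + H·x̄ = [-1, -2] + [4, 0] = [3, -2]

z = [3, -2]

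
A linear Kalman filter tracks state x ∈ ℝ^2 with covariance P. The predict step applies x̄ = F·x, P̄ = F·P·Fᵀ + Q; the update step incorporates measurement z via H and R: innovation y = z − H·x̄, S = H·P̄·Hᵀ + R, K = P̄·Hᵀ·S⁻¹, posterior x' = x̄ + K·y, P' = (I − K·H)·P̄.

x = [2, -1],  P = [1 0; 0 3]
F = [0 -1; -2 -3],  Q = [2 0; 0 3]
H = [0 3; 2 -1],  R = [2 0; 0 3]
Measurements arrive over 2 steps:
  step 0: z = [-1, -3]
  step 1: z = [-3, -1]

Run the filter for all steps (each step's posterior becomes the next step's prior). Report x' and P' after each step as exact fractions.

step 0: x̄ = F·x = [1, -1]
step 0: P̄ = F·P·Fᵀ + Q = [5 9; 9 34]
step 0: y = z − H·x̄ = [2, -6]
step 0: S = H·P̄·Hᵀ + R = [308 -48; -48 21]
step 0: K = P̄·Hᵀ·S⁻¹ = [205/1388 401/1041; 229/694 -8/1041]
step 0: x' = x̄ + K·y = [-705/694, -102/347]
step 0: P' = (I − K·H)·P̄ = [2611/4164 205/2082; 205/2082 229/1041]
step 1: x̄ = F·x = [102/347, 1011/347]
step 1: P̄ = F·P·Fᵀ + Q = [2311/1041 892/1041; 892/1041 9025/1041]
step 1: y = z − H·x̄ = [-4074/347, 460/347]
step 1: S = H·P̄·Hᵀ + R = [27769/347 -7241/347; -7241/347 17824/1041]
step 1: K = P̄·Hᵀ·S⁻¹ = [222/1747 354338/973079; 561/1747 -26/1747]
step 1: x' = x̄ + K·y = [-696014/973079, -1531/1747]
step 1: P' = (I − K·H)·P̄ = [572725/973079 148/1747; 148/1747 374/1747]

step 0: x' = [-705/694, -102/347], P' = [2611/4164 205/2082; 205/2082 229/1041]
step 1: x' = [-696014/973079, -1531/1747], P' = [572725/973079 148/1747; 148/1747 374/1747]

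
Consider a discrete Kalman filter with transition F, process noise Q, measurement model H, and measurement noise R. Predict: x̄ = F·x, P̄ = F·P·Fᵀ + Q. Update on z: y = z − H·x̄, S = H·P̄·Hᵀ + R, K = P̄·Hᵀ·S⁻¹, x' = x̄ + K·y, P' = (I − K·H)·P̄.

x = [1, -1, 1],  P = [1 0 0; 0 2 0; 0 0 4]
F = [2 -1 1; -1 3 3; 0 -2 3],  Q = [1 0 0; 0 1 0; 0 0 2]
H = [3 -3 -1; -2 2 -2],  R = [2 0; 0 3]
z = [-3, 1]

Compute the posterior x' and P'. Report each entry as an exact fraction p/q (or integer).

x̄ = F·x = [4, -1, 5]
P̄ = F·P·Fᵀ + Q = [11 4 16; 4 56 24; 16 24 46]
y = z − H·x̄ = [-13, 21]
S = H·P̄·Hᵀ + R = [627 -230; -230 359]
K = P̄·Hᵀ·S⁻¹ = [-1255/24599 -3956/24599; -51740/172193 -6288/172193; -42610/172193 -63752/172193]
x' = x̄ + K·y = [31635/24599, 368379/172193, 76103/172193]
P' = (I − K·H)·P̄ = [94888/24599 94032/24599 5078/24599; 94032/24599 681736/172193 32944/172193; 5078/24599 32944/172193 93026/172193]

x' = [31635/24599, 368379/172193, 76103/172193]
P' = [94888/24599 94032/24599 5078/24599; 94032/24599 681736/172193 32944/172193; 5078/24599 32944/172193 93026/172193]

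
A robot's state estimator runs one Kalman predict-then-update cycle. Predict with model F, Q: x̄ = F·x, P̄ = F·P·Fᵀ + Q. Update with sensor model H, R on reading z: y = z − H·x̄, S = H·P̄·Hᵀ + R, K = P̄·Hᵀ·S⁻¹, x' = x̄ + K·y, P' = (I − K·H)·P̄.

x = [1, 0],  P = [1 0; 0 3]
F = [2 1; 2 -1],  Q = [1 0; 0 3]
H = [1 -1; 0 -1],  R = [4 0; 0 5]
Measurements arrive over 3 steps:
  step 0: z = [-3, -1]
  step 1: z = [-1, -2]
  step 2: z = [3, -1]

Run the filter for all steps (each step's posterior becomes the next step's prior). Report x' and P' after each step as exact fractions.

step 0: x' = [13/219, 454/219], P' = [871/219 415/219; 415/219 595/219]
step 1: x' = [28184/26179, 80189/78537], P' = [176439/26179 95215/26179; 95215/26179 289385/78537]
step 2: x' = [23137429/5951237, 6344362/5951237], P' = [313132087/41658659 170211375/41658659; 170211375/41658659 163647395/41658659]

step 0: x̄ = F·x = [2, 2]
step 0: P̄ = F·P·Fᵀ + Q = [8 1; 1 10]
step 0: y = z − H·x̄ = [-3, 1]
step 0: S = H·P̄·Hᵀ + R = [20 9; 9 15]
step 0: K = P̄·Hᵀ·S⁻¹ = [38/73 -83/219; -15/73 -119/219]
step 0: x' = x̄ + K·y = [13/219, 454/219]
step 0: P' = (I − K·H)·P̄ = [871/219 415/219; 415/219 595/219]
step 1: x̄ = F·x = [160/73, -428/219]
step 1: P̄ = F·P·Fᵀ + Q = [1986/73 963/73; 963/73 3076/219]
step 1: y = z − H·x̄ = [-1127/219, -866/219]
step 1: S = H·P̄·Hᵀ + R = [4132/219 187/219; 187/219 4171/219]
step 1: K = P̄·Hᵀ·S⁻¹ = [20306/26179 -19043/26179; -935/78537 -57877/78537]
step 1: x' = x̄ + K·y = [28184/26179, 80189/78537]
step 1: P' = (I − K·H)·P̄ = [176439/26179 95215/26179; 95215/26179 289385/78537]
step 2: x̄ = F·x = [249293/78537, 88915/78537]
step 2: P̄ = F·P·Fᵀ + Q = [3627770/78537 1827883/78537; 1827883/78537 1499684/78537]
step 2: y = z − H·x̄ = [75233/78537, 10378/78537]
step 2: S = H·P̄·Hᵀ + R = [1785836/78537 -328199/78537; -328199/78537 1892369/78537]
step 2: K = P̄·Hᵀ·S⁻¹ = [35730178/41658659 -34042275/41658659; 1640995/41658659 -32729479/41658659]
step 2: x' = x̄ + K·y = [23137429/5951237, 6344362/5951237]
step 2: P' = (I − K·H)·P̄ = [313132087/41658659 170211375/41658659; 170211375/41658659 163647395/41658659]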